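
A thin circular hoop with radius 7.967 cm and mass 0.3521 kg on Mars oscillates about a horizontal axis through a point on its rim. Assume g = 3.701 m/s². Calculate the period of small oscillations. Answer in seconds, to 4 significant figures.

1.304 s

I_cm = mr² = 0.0022349 kg·m². The pivot is at distance d = 0.07967 m from the centre of mass.
By the parallel-axis theorem, I = I_cm + md² = 0.0022349 + 0.0022349 = 0.0044698 kg·m².
T = 2π√(I/(mgd)) = 2π√(0.0044698/(0.3521 × 3.701 × 0.07967)) = 1.304 s.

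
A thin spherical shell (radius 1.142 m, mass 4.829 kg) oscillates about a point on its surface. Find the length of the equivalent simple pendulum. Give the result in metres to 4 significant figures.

The equivalent simple-pendulum length is L_eq = I/(md), where I is about the pivot and d = 1.1420 m.
I_cm = (2/3)mR² = 4.1985 kg·m², so I = I_cm + md² = 4.1985 + 6.2978 = 10.496 kg·m².
L_eq = 10.496/(4.829 × 1.1420) = 1.903 m.

1.903 m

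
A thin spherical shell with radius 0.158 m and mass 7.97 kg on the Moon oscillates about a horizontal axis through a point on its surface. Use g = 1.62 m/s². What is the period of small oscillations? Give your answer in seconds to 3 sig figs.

2.53 s

I_cm = (2/3)mr² = 0.1326 kg·m². The pivot is at distance d = 0.158 m from the centre of mass.
By the parallel-axis theorem, I = I_cm + md² = 0.1326 + 0.1990 = 0.3316 kg·m².
T = 2π√(I/(mgd)) = 2π√(0.3316/(7.97 × 1.62 × 0.158)) = 2.53 s.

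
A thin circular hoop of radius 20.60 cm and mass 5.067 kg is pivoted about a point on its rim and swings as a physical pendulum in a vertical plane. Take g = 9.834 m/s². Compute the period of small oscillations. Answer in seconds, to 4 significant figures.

I_cm = mr² = 0.21502 kg·m². The pivot is at distance d = 0.2060 m from the centre of mass.
By the parallel-axis theorem, I = I_cm + md² = 0.21502 + 0.21502 = 0.43005 kg·m².
T = 2π√(I/(mgd)) = 2π√(0.43005/(5.067 × 9.834 × 0.2060)) = 1.286 s.

1.286 s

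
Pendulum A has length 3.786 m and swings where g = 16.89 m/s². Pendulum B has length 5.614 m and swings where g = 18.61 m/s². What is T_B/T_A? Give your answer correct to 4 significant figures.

T = 2π√(L/g), so T_B/T_A = √((L_B/g_B)/(L_A/g_A)) = √((5.614/18.61)/(3.786/16.89)) = 1.160.

1.160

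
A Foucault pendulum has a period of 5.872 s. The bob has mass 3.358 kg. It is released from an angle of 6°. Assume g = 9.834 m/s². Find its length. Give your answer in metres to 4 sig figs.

8.589 m

From T = 2π√(L/g), L = gT²/(4π²) = 9.834 × 5.8720²/(4π²) = 8.589 m.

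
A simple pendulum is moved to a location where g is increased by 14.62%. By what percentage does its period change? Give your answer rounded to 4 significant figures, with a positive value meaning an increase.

-6.595%

T ∝ 1/√g, so T'/T = 1/√(1.1462) = 0.93405.
Percentage change in T = (0.93405 − 1) × 100% = -6.595%.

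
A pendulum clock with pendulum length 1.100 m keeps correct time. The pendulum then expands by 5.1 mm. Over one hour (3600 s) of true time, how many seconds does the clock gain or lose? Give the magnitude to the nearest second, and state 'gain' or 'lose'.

lose 8 s

T ∝ √L, so T'/T = √(1.10510/1.100) = 1.00232.
In 3600 s of true time the clock registers 3600/1.00232 = 3591.7 s, so it loses 8 s.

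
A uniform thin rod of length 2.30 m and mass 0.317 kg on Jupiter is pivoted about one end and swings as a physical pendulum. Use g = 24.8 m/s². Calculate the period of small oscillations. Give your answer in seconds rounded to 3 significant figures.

For a physical pendulum T = 2π√(I/(mgd)), with d = 1.150 m from pivot to centre of mass.
I_cm = mL²/12 = 0.317 × 2.30²/12 = 0.1397 kg·m²; I = I_cm + md² = 0.1397 + 0.317 × 1.150² = 0.5590 kg·m².
T = 2π√(0.5590/(0.317 × 24.8 × 1.150)) = 1.56 s.

1.56 s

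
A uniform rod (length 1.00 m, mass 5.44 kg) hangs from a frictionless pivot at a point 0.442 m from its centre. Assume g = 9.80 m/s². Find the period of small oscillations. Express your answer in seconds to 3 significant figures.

1.59 s

For a physical pendulum T = 2π√(I/(mgd)), with d = 0.4420 m from pivot to centre of mass.
I_cm = mL²/12 = 5.44 × 1.00²/12 = 0.4533 kg·m²; I = I_cm + md² = 0.4533 + 5.44 × 0.4420² = 1.516 kg·m².
T = 2π√(1.516/(5.44 × 9.80 × 0.4420)) = 1.59 s.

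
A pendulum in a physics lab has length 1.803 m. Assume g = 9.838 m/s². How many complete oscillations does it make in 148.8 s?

55

T = 2π√(L/g) = 2π√(1.803/9.838) = 2.6898 s.
Number of complete oscillations = ⌊148.8/2.6898⌋ = ⌊55.320⌋ = 55.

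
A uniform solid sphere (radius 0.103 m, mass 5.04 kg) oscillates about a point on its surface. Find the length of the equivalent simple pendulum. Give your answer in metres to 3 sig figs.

0.144 m

The equivalent simple-pendulum length is L_eq = I/(md), where I is about the pivot and d = 0.1030 m.
I_cm = (2/5)mR² = 0.02139 kg·m², so I = I_cm + md² = 0.02139 + 0.05347 = 0.07486 kg·m².
L_eq = 0.07486/(5.04 × 0.1030) = 0.144 m.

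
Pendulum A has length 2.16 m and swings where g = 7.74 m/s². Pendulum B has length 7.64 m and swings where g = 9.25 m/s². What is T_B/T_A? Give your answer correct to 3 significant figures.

T = 2π√(L/g), so T_B/T_A = √((L_B/g_B)/(L_A/g_A)) = √((7.64/9.25)/(2.16/7.74)) = 1.72.

1.72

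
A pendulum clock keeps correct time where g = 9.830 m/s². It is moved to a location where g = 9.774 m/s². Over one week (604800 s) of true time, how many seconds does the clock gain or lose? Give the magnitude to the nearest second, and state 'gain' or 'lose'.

lose 1725 s

The clock's period scales as T ∝ 1/√g, so T'/T = √(9.830/9.774) = 1.00286.
In 604800 s of true time the clock registers 604800/1.00286 = 603074.8 s, so it loses 1725 s.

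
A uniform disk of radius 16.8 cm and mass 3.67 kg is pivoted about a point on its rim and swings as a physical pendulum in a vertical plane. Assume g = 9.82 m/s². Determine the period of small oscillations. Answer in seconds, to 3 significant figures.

1.01 s

I_cm = ½mr² = 0.05179 kg·m². The pivot is at distance d = 0.168 m from the centre of mass.
By the parallel-axis theorem, I = I_cm + md² = 0.05179 + 0.1036 = 0.1554 kg·m².
T = 2π√(I/(mgd)) = 2π√(0.1554/(3.67 × 9.82 × 0.168)) = 1.01 s.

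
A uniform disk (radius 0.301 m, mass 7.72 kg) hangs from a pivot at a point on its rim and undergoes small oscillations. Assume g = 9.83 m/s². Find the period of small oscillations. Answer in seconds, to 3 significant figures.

1.35 s

I_cm = ½mr² = 0.3497 kg·m². The pivot is at distance d = 0.301 m from the centre of mass.
By the parallel-axis theorem, I = I_cm + md² = 0.3497 + 0.6994 = 1.049 kg·m².
T = 2π√(I/(mgd)) = 2π√(1.049/(7.72 × 9.83 × 0.301)) = 1.35 s.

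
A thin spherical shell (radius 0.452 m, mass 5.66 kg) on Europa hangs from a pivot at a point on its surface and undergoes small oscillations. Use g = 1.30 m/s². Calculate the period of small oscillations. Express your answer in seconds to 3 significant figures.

I_cm = (2/3)mr² = 0.7709 kg·m². The pivot is at distance d = 0.452 m from the centre of mass.
By the parallel-axis theorem, I = I_cm + md² = 0.7709 + 1.156 = 1.927 kg·m².
T = 2π√(I/(mgd)) = 2π√(1.927/(5.66 × 1.30 × 0.452)) = 4.78 s.

4.78 s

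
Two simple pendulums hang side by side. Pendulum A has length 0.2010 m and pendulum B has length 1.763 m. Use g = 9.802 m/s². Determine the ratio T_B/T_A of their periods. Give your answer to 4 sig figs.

2.962

T ∝ √L, so T_B/T_A = √(L_B/L_A) = √(1.763/0.2010) = 2.962.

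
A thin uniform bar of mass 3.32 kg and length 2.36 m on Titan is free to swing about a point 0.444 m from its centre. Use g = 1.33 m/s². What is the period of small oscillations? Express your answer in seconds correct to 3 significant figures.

For a physical pendulum T = 2π√(I/(mgd)), with d = 0.4440 m from pivot to centre of mass.
I_cm = mL²/12 = 3.32 × 2.36²/12 = 1.541 kg·m²; I = I_cm + md² = 1.541 + 3.32 × 0.4440² = 2.195 kg·m².
T = 2π√(2.195/(3.32 × 1.33 × 0.4440)) = 6.65 s.

6.65 s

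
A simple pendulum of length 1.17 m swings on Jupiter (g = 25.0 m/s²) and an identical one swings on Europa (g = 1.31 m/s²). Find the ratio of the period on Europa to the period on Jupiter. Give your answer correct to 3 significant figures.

T ∝ 1/√g, so T₂/T₁ = √(g₁/g₂) = √(25.0/1.31) = 4.37.

4.37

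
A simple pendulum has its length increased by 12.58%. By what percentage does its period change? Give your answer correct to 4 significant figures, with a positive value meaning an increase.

6.104%

T ∝ √L, so T'/T = √(1.1258) = 1.0610.
Percentage change in T = (1.0610 − 1) × 100% = 6.104%.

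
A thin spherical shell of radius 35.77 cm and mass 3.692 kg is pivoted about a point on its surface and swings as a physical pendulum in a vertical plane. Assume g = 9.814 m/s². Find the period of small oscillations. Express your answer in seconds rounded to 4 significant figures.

1.549 s

I_cm = (2/3)mr² = 0.31493 kg·m². The pivot is at distance d = 0.3577 m from the centre of mass.
By the parallel-axis theorem, I = I_cm + md² = 0.31493 + 0.47239 = 0.78731 kg·m².
T = 2π√(I/(mgd)) = 2π√(0.78731/(3.692 × 9.814 × 0.3577)) = 1.549 s.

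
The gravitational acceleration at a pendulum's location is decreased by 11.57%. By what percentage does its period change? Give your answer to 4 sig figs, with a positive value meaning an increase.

6.341%

T ∝ 1/√g, so T'/T = 1/√(0.88430) = 1.0634.
Percentage change in T = (1.0634 − 1) × 100% = 6.341%.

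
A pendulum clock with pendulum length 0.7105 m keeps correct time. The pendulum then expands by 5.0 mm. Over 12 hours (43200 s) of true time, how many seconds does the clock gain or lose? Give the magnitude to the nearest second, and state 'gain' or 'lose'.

lose 151 s

T ∝ √L, so T'/T = √(0.71550/0.7105) = 1.00351.
In 43200 s of true time the clock registers 43200/1.00351 = 43048.8 s, so it loses 151 s.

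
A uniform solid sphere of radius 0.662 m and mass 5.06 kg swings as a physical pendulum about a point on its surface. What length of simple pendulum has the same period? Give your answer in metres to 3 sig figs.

The equivalent simple-pendulum length is L_eq = I/(md), where I is about the pivot and d = 0.6620 m.
I_cm = (2/5)mR² = 0.8870 kg·m², so I = I_cm + md² = 0.8870 + 2.218 = 3.105 kg·m².
L_eq = 3.105/(5.06 × 0.6620) = 0.927 m.

0.927 m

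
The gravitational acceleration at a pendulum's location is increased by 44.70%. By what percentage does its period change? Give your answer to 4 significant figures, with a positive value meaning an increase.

-16.87%

T ∝ 1/√g, so T'/T = 1/√(1.4470) = 0.83132.
Percentage change in T = (0.83132 − 1) × 100% = -16.87%.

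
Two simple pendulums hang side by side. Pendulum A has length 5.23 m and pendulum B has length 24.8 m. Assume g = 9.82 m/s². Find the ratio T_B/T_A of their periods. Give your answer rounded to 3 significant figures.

T ∝ √L, so T_B/T_A = √(L_B/L_A) = √(24.8/5.23) = 2.18.

2.18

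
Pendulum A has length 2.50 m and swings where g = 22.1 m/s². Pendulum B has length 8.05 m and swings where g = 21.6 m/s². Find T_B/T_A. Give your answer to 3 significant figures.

T = 2π√(L/g), so T_B/T_A = √((L_B/g_B)/(L_A/g_A)) = √((8.05/21.6)/(2.50/22.1)) = 1.82.

1.82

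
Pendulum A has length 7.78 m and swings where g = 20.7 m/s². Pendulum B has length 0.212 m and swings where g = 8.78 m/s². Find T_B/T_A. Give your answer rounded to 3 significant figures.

T = 2π√(L/g), so T_B/T_A = √((L_B/g_B)/(L_A/g_A)) = √((0.212/8.78)/(7.78/20.7)) = 0.253.

0.253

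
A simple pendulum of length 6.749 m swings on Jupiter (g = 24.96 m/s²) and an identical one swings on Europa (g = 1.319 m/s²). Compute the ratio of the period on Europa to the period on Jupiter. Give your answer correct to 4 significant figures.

T ∝ 1/√g, so T₂/T₁ = √(g₁/g₂) = √(24.96/1.319) = 4.350.

4.350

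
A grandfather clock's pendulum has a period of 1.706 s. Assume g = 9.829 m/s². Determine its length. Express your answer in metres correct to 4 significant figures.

0.7246 m

From T = 2π√(L/g), L = gT²/(4π²) = 9.829 × 1.7060²/(4π²) = 0.7246 m.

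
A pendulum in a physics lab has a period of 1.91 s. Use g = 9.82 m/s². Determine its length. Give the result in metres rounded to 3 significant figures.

From T = 2π√(L/g), L = gT²/(4π²) = 9.82 × 1.910²/(4π²) = 0.907 m.

0.907 m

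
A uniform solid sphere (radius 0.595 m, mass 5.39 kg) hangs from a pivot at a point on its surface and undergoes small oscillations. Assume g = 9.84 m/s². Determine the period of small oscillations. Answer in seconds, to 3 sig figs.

I_cm = (2/5)mr² = 0.7633 kg·m². The pivot is at distance d = 0.595 m from the centre of mass.
By the parallel-axis theorem, I = I_cm + md² = 0.7633 + 1.908 = 2.671 kg·m².
T = 2π√(I/(mgd)) = 2π√(2.671/(5.39 × 9.84 × 0.595)) = 1.83 s.

1.83 s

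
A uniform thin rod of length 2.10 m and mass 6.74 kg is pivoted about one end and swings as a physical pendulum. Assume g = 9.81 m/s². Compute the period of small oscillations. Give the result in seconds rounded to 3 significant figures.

2.37 s

For a physical pendulum T = 2π√(I/(mgd)), with d = 1.050 m from pivot to centre of mass.
I_cm = mL²/12 = 6.74 × 2.10²/12 = 2.477 kg·m²; I = I_cm + md² = 2.477 + 6.74 × 1.050² = 9.908 kg·m².
T = 2π√(9.908/(6.74 × 9.81 × 1.050)) = 2.37 s.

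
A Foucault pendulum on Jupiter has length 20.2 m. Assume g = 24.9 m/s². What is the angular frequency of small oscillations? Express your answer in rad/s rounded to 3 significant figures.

ω = √(g/L) = √(24.9/20.2) = 1.11 rad/s.

1.11 rad/s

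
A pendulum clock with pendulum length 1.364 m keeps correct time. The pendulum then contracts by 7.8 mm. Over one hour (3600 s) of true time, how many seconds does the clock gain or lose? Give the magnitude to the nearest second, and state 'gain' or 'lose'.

gain 10 s

T ∝ √L, so T'/T = √(1.35620/1.364) = 0.997137.
In 3600 s of true time the clock registers 3600/0.997137 = 3610.3 s, so it gains 10 s.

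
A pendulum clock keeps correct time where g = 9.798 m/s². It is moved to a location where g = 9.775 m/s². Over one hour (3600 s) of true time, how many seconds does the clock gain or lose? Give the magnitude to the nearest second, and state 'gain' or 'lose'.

lose 4 s

The clock's period scales as T ∝ 1/√g, so T'/T = √(9.798/9.775) = 1.00118.
In 3600 s of true time the clock registers 3600/1.00118 = 3595.8 s, so it loses 4 s.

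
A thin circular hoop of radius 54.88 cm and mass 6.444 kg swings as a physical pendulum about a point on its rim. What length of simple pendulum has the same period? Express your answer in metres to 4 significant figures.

The equivalent simple-pendulum length is L_eq = I/(md), where I is about the pivot and d = 0.54880 m.
I_cm = mR² = 1.9408 kg·m², so I = I_cm + md² = 1.9408 + 1.9408 = 3.8816 kg·m².
L_eq = 3.8816/(6.444 × 0.54880) = 1.098 m.

1.098 m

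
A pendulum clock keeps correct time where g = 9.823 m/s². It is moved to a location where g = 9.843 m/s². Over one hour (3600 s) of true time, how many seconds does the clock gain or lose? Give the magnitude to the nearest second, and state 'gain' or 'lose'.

The clock's period scales as T ∝ 1/√g, so T'/T = √(9.823/9.843) = 0.998984.
In 3600 s of true time the clock registers 3600/0.998984 = 3603.7 s, so it gains 4 s.

gain 4 s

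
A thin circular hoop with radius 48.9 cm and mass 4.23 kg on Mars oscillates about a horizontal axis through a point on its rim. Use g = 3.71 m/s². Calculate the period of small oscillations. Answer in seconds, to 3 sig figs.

3.23 s

I_cm = mr² = 1.011 kg·m². The pivot is at distance d = 0.489 m from the centre of mass.
By the parallel-axis theorem, I = I_cm + md² = 1.011 + 1.011 = 2.023 kg·m².
T = 2π√(I/(mgd)) = 2π√(2.023/(4.23 × 3.71 × 0.489)) = 3.23 s.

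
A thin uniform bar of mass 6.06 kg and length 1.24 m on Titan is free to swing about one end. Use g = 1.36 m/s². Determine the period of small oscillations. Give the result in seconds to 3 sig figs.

For a physical pendulum T = 2π√(I/(mgd)), with d = 0.6200 m from pivot to centre of mass.
I_cm = mL²/12 = 6.06 × 1.24²/12 = 0.7765 kg·m²; I = I_cm + md² = 0.7765 + 6.06 × 0.6200² = 3.106 kg·m².
T = 2π√(3.106/(6.06 × 1.36 × 0.6200)) = 4.90 s.

4.90 s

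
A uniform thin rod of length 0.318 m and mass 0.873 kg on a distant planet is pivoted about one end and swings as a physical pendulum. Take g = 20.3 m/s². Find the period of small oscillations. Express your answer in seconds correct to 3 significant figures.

For a physical pendulum T = 2π√(I/(mgd)), with d = 0.1590 m from pivot to centre of mass.
I_cm = mL²/12 = 0.873 × 0.318²/12 = 0.007357 kg·m²; I = I_cm + md² = 0.007357 + 0.873 × 0.1590² = 0.02943 kg·m².
T = 2π√(0.02943/(0.873 × 20.3 × 0.1590)) = 0.642 s.

0.642 s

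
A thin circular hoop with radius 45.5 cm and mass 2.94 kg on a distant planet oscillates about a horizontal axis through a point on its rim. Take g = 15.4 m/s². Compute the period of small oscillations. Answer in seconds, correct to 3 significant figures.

I_cm = mr² = 0.6087 kg·m². The pivot is at distance d = 0.455 m from the centre of mass.
By the parallel-axis theorem, I = I_cm + md² = 0.6087 + 0.6087 = 1.217 kg·m².
T = 2π√(I/(mgd)) = 2π√(1.217/(2.94 × 15.4 × 0.455)) = 1.53 s.

1.53 s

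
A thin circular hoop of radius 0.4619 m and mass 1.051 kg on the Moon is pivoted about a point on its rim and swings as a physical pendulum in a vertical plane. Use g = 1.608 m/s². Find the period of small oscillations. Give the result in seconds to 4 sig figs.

I_cm = mr² = 0.22423 kg·m². The pivot is at distance d = 0.4619 m from the centre of mass.
By the parallel-axis theorem, I = I_cm + md² = 0.22423 + 0.22423 = 0.44847 kg·m².
T = 2π√(I/(mgd)) = 2π√(0.44847/(1.051 × 1.608 × 0.4619)) = 4.762 s.

4.762 s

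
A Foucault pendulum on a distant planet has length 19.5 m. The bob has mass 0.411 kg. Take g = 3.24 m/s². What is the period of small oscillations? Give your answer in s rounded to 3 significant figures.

T = 2π√(L/g) = 2π√(19.5/3.24) = 2π × 2.453 = 15.4 s.

15.4 s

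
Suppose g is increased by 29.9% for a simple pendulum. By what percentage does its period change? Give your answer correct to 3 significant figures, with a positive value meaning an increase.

-12.3%

T ∝ 1/√g, so T'/T = 1/√(1.299) = 0.8774.
Percentage change in T = (0.8774 − 1) × 100% = -12.3%.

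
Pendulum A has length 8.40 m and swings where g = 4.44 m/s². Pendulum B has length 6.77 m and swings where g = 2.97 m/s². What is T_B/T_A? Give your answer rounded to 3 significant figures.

T = 2π√(L/g), so T_B/T_A = √((L_B/g_B)/(L_A/g_A)) = √((6.77/2.97)/(8.40/4.44)) = 1.10.

1.10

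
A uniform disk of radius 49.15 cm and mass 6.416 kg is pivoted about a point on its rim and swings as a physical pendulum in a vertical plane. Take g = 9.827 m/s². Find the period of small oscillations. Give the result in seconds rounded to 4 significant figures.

I_cm = ½mr² = 0.77496 kg·m². The pivot is at distance d = 0.4915 m from the centre of mass.
By the parallel-axis theorem, I = I_cm + md² = 0.77496 + 1.5499 = 2.3249 kg·m².
T = 2π√(I/(mgd)) = 2π√(2.3249/(6.416 × 9.827 × 0.4915)) = 1.721 s.

1.721 s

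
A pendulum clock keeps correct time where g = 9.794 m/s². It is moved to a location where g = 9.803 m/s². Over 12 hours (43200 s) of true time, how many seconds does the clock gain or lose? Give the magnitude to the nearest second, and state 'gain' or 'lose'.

The clock's period scales as T ∝ 1/√g, so T'/T = √(9.794/9.803) = 0.999541.
In 43200 s of true time the clock registers 43200/0.999541 = 43219.8 s, so it gains 20 s.

gain 20 s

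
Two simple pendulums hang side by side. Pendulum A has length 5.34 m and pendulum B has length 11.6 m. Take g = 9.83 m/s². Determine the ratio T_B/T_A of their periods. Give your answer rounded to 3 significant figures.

T ∝ √L, so T_B/T_A = √(L_B/L_A) = √(11.6/5.34) = 1.47.

1.47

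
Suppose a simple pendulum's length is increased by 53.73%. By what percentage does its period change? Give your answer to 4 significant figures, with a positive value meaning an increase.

T ∝ √L, so T'/T = √(1.5373) = 1.2399.
Percentage change in T = (1.2399 − 1) × 100% = 23.99%.

23.99%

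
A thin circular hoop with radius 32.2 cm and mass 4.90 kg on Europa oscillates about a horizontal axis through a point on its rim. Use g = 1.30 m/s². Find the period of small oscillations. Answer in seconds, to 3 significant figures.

I_cm = mr² = 0.5081 kg·m². The pivot is at distance d = 0.322 m from the centre of mass.
By the parallel-axis theorem, I = I_cm + md² = 0.5081 + 0.5081 = 1.016 kg·m².
T = 2π√(I/(mgd)) = 2π√(1.016/(4.90 × 1.30 × 0.322)) = 4.42 s.

4.42 s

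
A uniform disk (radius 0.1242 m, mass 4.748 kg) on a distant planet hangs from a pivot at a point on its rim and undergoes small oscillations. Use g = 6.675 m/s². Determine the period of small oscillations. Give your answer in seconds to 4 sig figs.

I_cm = ½mr² = 0.036620 kg·m². The pivot is at distance d = 0.1242 m from the centre of mass.
By the parallel-axis theorem, I = I_cm + md² = 0.036620 + 0.073241 = 0.10986 kg·m².
T = 2π√(I/(mgd)) = 2π√(0.10986/(4.748 × 6.675 × 0.1242)) = 1.050 s.

1.050 s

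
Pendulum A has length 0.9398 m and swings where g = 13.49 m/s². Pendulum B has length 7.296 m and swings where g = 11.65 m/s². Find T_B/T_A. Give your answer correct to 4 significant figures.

2.998

T = 2π√(L/g), so T_B/T_A = √((L_B/g_B)/(L_A/g_A)) = √((7.296/11.65)/(0.9398/13.49)) = 2.998.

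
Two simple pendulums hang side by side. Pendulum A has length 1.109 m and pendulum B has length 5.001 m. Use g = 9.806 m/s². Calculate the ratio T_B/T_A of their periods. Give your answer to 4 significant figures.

2.124

T ∝ √L, so T_B/T_A = √(L_B/L_A) = √(5.001/1.109) = 2.124.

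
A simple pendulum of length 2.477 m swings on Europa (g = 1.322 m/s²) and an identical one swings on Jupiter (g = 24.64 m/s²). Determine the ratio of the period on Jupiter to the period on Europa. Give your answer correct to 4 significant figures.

0.2316

T ∝ 1/√g, so T₂/T₁ = √(g₁/g₂) = √(1.322/24.64) = 0.2316.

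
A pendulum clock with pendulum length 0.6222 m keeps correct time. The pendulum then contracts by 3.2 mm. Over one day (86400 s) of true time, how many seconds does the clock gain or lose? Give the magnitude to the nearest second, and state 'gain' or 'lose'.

T ∝ √L, so T'/T = √(0.61900/0.6222) = 0.997425.
In 86400 s of true time the clock registers 86400/0.997425 = 86623.0 s, so it gains 223 s.

gain 223 s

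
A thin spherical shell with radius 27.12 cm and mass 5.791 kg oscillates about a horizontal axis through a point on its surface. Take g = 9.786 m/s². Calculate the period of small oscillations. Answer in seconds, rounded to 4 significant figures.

1.350 s

I_cm = (2/3)mr² = 0.28395 kg·m². The pivot is at distance d = 0.2712 m from the centre of mass.
By the parallel-axis theorem, I = I_cm + md² = 0.28395 + 0.42592 = 0.70987 kg·m².
T = 2π√(I/(mgd)) = 2π√(0.70987/(5.791 × 9.786 × 0.2712)) = 1.350 s.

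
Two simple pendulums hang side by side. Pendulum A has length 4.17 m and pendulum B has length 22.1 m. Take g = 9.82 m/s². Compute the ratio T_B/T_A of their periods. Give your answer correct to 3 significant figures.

2.30

T ∝ √L, so T_B/T_A = √(L_B/L_A) = √(22.1/4.17) = 2.30.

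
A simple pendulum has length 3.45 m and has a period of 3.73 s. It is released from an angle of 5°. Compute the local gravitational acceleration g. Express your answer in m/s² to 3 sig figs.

From T = 2π√(L/g), g = 4π²L/T² = 4π² × 3.45/3.730² = 9.79 m/s².

9.79 m/s²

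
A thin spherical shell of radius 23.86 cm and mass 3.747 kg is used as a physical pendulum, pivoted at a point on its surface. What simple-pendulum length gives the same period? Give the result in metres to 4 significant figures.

0.3977 m

The equivalent simple-pendulum length is L_eq = I/(md), where I is about the pivot and d = 0.23860 m.
I_cm = (2/3)mR² = 0.14221 kg·m², so I = I_cm + md² = 0.14221 + 0.21332 = 0.35553 kg·m².
L_eq = 0.35553/(3.747 × 0.23860) = 0.3977 m.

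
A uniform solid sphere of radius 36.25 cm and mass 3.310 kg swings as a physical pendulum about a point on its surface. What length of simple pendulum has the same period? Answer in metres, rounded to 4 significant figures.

The equivalent simple-pendulum length is L_eq = I/(md), where I is about the pivot and d = 0.36250 m.
I_cm = (2/5)mR² = 0.17398 kg·m², so I = I_cm + md² = 0.17398 + 0.43495 = 0.60894 kg·m².
L_eq = 0.60894/(3.310 × 0.36250) = 0.5075 m.

0.5075 m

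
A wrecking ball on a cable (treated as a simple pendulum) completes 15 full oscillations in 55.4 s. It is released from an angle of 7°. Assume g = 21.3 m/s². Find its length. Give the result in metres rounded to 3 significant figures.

T = 55.4/15 = 3.693 s.
From T = 2π√(L/g), L = gT²/(4π²) = 21.3 × 3.693²/(4π²) = 7.36 m.

7.36 m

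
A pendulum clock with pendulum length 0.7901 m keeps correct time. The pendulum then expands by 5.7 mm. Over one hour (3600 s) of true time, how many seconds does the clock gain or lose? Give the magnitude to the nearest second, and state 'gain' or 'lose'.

T ∝ √L, so T'/T = √(0.79580/0.7901) = 1.00360.
In 3600 s of true time the clock registers 3600/1.00360 = 3587.1 s, so it loses 13 s.

lose 13 s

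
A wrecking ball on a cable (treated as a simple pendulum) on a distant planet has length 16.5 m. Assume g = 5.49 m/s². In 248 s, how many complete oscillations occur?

T = 2π√(L/g) = 2π√(16.5/5.49) = 10.89 s.
Number of complete oscillations = ⌊248/10.89⌋ = ⌊22.77⌋ = 22.

22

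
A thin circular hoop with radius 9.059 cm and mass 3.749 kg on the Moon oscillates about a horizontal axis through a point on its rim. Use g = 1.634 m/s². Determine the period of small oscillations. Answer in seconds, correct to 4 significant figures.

I_cm = mr² = 0.030766 kg·m². The pivot is at distance d = 0.09059 m from the centre of mass.
By the parallel-axis theorem, I = I_cm + md² = 0.030766 + 0.030766 = 0.061533 kg·m².
T = 2π√(I/(mgd)) = 2π√(0.061533/(3.749 × 1.634 × 0.09059)) = 2.092 s.

2.092 s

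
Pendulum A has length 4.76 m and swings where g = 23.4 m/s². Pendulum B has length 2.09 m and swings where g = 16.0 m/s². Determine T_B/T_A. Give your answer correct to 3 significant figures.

0.801

T = 2π√(L/g), so T_B/T_A = √((L_B/g_B)/(L_A/g_A)) = √((2.09/16.0)/(4.76/23.4)) = 0.801.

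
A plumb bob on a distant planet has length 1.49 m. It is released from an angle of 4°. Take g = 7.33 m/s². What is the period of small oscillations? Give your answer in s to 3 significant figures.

2.83 s

T = 2π√(L/g) = 2π√(1.49/7.33) = 2π × 0.4509 = 2.83 s.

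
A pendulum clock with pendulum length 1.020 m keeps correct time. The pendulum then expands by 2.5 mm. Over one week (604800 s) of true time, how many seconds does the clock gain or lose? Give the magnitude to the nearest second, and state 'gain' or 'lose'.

lose 740 s

T ∝ √L, so T'/T = √(1.02250/1.020) = 1.00122.
In 604800 s of true time the clock registers 604800/1.00122 = 604060.2 s, so it loses 740 s.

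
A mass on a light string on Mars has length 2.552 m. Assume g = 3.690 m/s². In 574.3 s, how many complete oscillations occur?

T = 2π√(L/g) = 2π√(2.552/3.690) = 5.2252 s.
Number of complete oscillations = ⌊574.3/5.2252⌋ = ⌊109.91⌋ = 109.

109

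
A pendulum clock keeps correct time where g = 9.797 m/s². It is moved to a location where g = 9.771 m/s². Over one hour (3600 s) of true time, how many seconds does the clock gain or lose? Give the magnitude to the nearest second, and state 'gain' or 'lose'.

lose 5 s

The clock's period scales as T ∝ 1/√g, so T'/T = √(9.797/9.771) = 1.00133.
In 3600 s of true time the clock registers 3600/1.00133 = 3595.2 s, so it loses 5 s.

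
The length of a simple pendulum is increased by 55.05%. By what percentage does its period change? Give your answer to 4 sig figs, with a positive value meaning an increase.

24.52%

T ∝ √L, so T'/T = √(1.5505) = 1.2452.
Percentage change in T = (1.2452 − 1) × 100% = 24.52%.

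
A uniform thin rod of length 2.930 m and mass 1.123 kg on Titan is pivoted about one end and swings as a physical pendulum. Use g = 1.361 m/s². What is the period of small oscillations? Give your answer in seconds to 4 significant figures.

7.527 s

For a physical pendulum T = 2π√(I/(mgd)), with d = 1.4650 m from pivot to centre of mass.
I_cm = mL²/12 = 1.123 × 2.930²/12 = 0.80340 kg·m²; I = I_cm + md² = 0.80340 + 1.123 × 1.4650² = 3.2136 kg·m².
T = 2π√(3.2136/(1.123 × 1.361 × 1.4650)) = 7.527 s.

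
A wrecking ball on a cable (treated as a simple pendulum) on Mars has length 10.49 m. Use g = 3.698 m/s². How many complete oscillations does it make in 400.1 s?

T = 2π√(L/g) = 2π√(10.49/3.698) = 10.582 s.
Number of complete oscillations = ⌊400.1/10.582⌋ = ⌊37.808⌋ = 37.

37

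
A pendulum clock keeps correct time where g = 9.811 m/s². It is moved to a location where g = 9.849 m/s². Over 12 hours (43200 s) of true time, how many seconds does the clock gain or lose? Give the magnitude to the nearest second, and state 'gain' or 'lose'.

gain 84 s

The clock's period scales as T ∝ 1/√g, so T'/T = √(9.811/9.849) = 0.998069.
In 43200 s of true time the clock registers 43200/0.998069 = 43283.6 s, so it gains 84 s.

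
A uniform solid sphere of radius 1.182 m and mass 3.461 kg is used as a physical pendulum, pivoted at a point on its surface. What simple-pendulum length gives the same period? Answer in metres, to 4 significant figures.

The equivalent simple-pendulum length is L_eq = I/(md), where I is about the pivot and d = 1.1820 m.
I_cm = (2/5)mR² = 1.9342 kg·m², so I = I_cm + md² = 1.9342 + 4.8354 = 6.7696 kg·m².
L_eq = 6.7696/(3.461 × 1.1820) = 1.655 m.

1.655 m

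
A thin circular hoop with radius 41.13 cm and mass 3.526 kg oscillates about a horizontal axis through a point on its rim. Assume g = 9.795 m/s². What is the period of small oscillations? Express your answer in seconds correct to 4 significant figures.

1.821 s

I_cm = mr² = 0.59649 kg·m². The pivot is at distance d = 0.4113 m from the centre of mass.
By the parallel-axis theorem, I = I_cm + md² = 0.59649 + 0.59649 = 1.1930 kg·m².
T = 2π√(I/(mgd)) = 2π√(1.1930/(3.526 × 9.795 × 0.4113)) = 1.821 s.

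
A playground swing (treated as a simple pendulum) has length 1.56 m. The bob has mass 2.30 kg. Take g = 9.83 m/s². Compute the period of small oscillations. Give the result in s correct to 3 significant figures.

T = 2π√(L/g) = 2π√(1.56/9.83) = 2π × 0.3984 = 2.50 s.

2.50 s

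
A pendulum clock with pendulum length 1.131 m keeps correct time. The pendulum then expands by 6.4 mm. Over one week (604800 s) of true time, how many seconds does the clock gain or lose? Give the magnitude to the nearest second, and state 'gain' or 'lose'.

lose 1704 s

T ∝ √L, so T'/T = √(1.13740/1.131) = 1.00283.
In 604800 s of true time the clock registers 604800/1.00283 = 603096.0 s, so it loses 1704 s.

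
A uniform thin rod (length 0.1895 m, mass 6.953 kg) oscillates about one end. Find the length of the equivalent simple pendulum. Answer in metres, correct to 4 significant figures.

The equivalent simple-pendulum length is L_eq = I/(md), where I is about the pivot and d = 0.094750 m.
I_cm = (1/12)mL² = 0.020807 kg·m², so I = I_cm + md² = 0.020807 + 0.062421 = 0.083228 kg·m².
L_eq = 0.083228/(6.953 × 0.094750) = 0.1263 m.

0.1263 m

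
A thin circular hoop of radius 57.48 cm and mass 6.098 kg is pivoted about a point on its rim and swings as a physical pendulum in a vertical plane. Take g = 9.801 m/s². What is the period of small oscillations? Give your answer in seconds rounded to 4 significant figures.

2.152 s

I_cm = mr² = 2.0147 kg·m². The pivot is at distance d = 0.5748 m from the centre of mass.
By the parallel-axis theorem, I = I_cm + md² = 2.0147 + 2.0147 = 4.0295 kg·m².
T = 2π√(I/(mgd)) = 2π√(4.0295/(6.098 × 9.801 × 0.5748)) = 2.152 s.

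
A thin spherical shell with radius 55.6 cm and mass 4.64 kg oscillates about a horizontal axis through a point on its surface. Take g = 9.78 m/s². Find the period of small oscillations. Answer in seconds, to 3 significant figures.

1.93 s

I_cm = (2/3)mr² = 0.9563 kg·m². The pivot is at distance d = 0.556 m from the centre of mass.
By the parallel-axis theorem, I = I_cm + md² = 0.9563 + 1.434 = 2.391 kg·m².
T = 2π√(I/(mgd)) = 2π√(2.391/(4.64 × 9.78 × 0.556)) = 1.93 s.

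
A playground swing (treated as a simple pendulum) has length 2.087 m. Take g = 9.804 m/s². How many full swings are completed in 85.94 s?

29

T = 2π√(L/g) = 2π√(2.087/9.804) = 2.8989 s.
Number of complete oscillations = ⌊85.94/2.8989⌋ = ⌊29.645⌋ = 29.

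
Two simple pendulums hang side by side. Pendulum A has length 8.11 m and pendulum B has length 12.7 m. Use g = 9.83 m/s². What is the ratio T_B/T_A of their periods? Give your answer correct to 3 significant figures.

T ∝ √L, so T_B/T_A = √(L_B/L_A) = √(12.7/8.11) = 1.25.

1.25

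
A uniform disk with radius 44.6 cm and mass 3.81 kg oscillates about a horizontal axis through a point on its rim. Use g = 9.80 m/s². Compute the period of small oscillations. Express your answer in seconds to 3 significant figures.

I_cm = ½mr² = 0.3789 kg·m². The pivot is at distance d = 0.446 m from the centre of mass.
By the parallel-axis theorem, I = I_cm + md² = 0.3789 + 0.7579 = 1.137 kg·m².
T = 2π√(I/(mgd)) = 2π√(1.137/(3.81 × 9.80 × 0.446)) = 1.64 s.

1.64 s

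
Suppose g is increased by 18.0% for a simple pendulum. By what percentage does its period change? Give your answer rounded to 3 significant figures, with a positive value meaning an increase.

-7.94%

T ∝ 1/√g, so T'/T = 1/√(1.180) = 0.9206.
Percentage change in T = (0.9206 − 1) × 100% = -7.94%.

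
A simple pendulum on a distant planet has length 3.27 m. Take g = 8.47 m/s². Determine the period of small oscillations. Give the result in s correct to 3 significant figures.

3.90 s

T = 2π√(L/g) = 2π√(3.27/8.47) = 2π × 0.6213 = 3.90 s.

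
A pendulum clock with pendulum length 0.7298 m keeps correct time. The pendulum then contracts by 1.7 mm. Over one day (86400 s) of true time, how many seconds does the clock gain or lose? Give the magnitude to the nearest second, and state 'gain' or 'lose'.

T ∝ √L, so T'/T = √(0.72810/0.7298) = 0.998835.
In 86400 s of true time the clock registers 86400/0.998835 = 86500.8 s, so it gains 101 s.

gain 101 s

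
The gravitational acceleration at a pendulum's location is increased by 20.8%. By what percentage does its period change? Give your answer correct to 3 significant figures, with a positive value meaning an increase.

-9.02%

T ∝ 1/√g, so T'/T = 1/√(1.208) = 0.9098.
Percentage change in T = (0.9098 − 1) × 100% = -9.02%.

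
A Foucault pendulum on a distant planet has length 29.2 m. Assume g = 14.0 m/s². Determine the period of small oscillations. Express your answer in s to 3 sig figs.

T = 2π√(L/g) = 2π√(29.2/14.0) = 2π × 1.444 = 9.07 s.

9.07 s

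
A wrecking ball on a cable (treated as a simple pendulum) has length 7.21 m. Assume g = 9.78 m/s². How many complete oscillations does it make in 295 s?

54

T = 2π√(L/g) = 2π√(7.21/9.78) = 5.395 s.
Number of complete oscillations = ⌊295/5.395⌋ = ⌊54.68⌋ = 54.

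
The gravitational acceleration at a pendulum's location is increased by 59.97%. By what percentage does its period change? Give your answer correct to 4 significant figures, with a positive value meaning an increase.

T ∝ 1/√g, so T'/T = 1/√(1.5997) = 0.79064.
Percentage change in T = (0.79064 − 1) × 100% = -20.94%.

-20.94%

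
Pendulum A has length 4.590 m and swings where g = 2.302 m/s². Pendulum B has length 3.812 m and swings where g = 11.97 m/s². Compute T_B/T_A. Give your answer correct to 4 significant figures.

0.3996

T = 2π√(L/g), so T_B/T_A = √((L_B/g_B)/(L_A/g_A)) = √((3.812/11.97)/(4.590/2.302)) = 0.3996.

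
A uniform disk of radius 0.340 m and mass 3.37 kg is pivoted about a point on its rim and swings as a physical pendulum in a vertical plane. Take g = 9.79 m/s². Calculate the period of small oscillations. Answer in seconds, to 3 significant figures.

I_cm = ½mr² = 0.1948 kg·m². The pivot is at distance d = 0.340 m from the centre of mass.
By the parallel-axis theorem, I = I_cm + md² = 0.1948 + 0.3896 = 0.5844 kg·m².
T = 2π√(I/(mgd)) = 2π√(0.5844/(3.37 × 9.79 × 0.340)) = 1.43 s.

1.43 s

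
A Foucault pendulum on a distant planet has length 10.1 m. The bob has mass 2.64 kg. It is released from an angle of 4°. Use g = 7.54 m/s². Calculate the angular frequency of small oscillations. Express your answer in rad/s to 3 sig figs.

ω = √(g/L) = √(7.54/10.1) = 0.864 rad/s.

0.864 rad/s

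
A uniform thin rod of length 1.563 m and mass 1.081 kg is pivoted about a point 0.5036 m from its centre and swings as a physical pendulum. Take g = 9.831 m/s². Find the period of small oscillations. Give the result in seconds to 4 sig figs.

For a physical pendulum T = 2π√(I/(mgd)), with d = 0.50360 m from pivot to centre of mass.
I_cm = mL²/12 = 1.081 × 1.563²/12 = 0.22007 kg·m²; I = I_cm + md² = 0.22007 + 1.081 × 0.50360² = 0.49423 kg·m².
T = 2π√(0.49423/(1.081 × 9.831 × 0.50360)) = 1.909 s.

1.909 s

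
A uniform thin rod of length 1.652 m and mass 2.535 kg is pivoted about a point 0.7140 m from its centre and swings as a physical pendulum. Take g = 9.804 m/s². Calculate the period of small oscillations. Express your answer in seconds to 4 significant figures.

2.039 s

For a physical pendulum T = 2π√(I/(mgd)), with d = 0.71400 m from pivot to centre of mass.
I_cm = mL²/12 = 2.535 × 1.652²/12 = 0.57652 kg·m²; I = I_cm + md² = 0.57652 + 2.535 × 0.71400² = 1.8689 kg·m².
T = 2π√(1.8689/(2.535 × 9.804 × 0.71400)) = 2.039 s.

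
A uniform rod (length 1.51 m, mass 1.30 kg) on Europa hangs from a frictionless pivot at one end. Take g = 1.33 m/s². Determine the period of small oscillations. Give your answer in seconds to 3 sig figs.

5.47 s

For a physical pendulum T = 2π√(I/(mgd)), with d = 0.7550 m from pivot to centre of mass.
I_cm = mL²/12 = 1.30 × 1.51²/12 = 0.2470 kg·m²; I = I_cm + md² = 0.2470 + 1.30 × 0.7550² = 0.9880 kg·m².
T = 2π√(0.9880/(1.30 × 1.33 × 0.7550)) = 5.47 s.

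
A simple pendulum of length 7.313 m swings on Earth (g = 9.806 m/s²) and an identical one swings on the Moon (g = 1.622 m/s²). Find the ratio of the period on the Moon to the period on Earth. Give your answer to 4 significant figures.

T ∝ 1/√g, so T₂/T₁ = √(g₁/g₂) = √(9.806/1.622) = 2.459.

2.459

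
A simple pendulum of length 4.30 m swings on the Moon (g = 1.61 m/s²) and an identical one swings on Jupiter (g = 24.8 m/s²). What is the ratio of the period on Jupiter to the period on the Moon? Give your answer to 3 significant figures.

T ∝ 1/√g, so T₂/T₁ = √(g₁/g₂) = √(1.61/24.8) = 0.255.

0.255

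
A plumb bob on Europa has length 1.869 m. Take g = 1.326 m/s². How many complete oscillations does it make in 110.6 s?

T = 2π√(L/g) = 2π√(1.869/1.326) = 7.4596 s.
Number of complete oscillations = ⌊110.6/7.4596⌋ = ⌊14.827⌋ = 14.

14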